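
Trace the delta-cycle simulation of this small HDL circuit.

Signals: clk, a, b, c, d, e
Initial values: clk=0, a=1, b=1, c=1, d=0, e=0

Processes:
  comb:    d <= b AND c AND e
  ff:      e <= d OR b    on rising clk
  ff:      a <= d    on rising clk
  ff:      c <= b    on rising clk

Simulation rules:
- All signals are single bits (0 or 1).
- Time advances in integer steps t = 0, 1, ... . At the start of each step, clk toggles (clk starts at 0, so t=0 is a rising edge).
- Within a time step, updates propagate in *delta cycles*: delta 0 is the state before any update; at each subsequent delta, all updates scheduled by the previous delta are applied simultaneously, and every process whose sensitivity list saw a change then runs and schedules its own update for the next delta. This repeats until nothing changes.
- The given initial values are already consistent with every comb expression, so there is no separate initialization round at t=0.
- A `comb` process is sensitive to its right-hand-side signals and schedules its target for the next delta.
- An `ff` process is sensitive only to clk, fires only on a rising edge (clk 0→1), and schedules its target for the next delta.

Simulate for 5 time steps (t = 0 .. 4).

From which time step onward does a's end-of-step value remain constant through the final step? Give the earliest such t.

2

t=0 Δ0: e=0 clk=0 a=1 b=1 d=0 c=1
  Δ1: clk:0→1
  Δ2: e:0→1, a:1→0
  Δ3: d:0→1
  (3Δ to stable)
t=1 Δ0: e=1 clk=1 a=0 b=1 d=1 c=1
  Δ1: clk:1→0
  (1Δ to stable)
t=2 Δ0: e=1 clk=0 a=0 b=1 d=1 c=1
  Δ1: clk:0→1
  Δ2: a:0→1
  (2Δ to stable)
t=3 Δ0: e=1 clk=1 a=1 b=1 d=1 c=1
  Δ1: clk:1→0
  (1Δ to stable)
t=4 Δ0: e=1 clk=0 a=1 b=1 d=1 c=1
  Δ1: clk:0→1
  (1Δ to stable)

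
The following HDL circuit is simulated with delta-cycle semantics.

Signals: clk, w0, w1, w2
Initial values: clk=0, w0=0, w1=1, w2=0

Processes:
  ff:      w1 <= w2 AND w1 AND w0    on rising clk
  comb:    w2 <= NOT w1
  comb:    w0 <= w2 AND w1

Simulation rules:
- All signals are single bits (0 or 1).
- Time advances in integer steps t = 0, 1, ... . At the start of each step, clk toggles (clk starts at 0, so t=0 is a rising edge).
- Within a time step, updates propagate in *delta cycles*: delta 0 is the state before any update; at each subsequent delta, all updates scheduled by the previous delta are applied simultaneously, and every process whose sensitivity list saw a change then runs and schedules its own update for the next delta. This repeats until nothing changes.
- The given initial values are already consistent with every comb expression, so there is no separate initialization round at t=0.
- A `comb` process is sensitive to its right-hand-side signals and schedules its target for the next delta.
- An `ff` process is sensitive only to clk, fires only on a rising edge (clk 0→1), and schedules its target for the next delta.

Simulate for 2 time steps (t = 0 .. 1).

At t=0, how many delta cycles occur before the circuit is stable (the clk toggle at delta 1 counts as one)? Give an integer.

3

t=0 Δ0: w0=0 clk=0 w1=1 w2=0
  Δ1: clk:0→1
  Δ2: w1:1→0
  Δ3: w2:0→1
  (3Δ to stable)
t=1 Δ0: w0=0 clk=1 w1=0 w2=1
  Δ1: clk:1→0
  (1Δ to stable)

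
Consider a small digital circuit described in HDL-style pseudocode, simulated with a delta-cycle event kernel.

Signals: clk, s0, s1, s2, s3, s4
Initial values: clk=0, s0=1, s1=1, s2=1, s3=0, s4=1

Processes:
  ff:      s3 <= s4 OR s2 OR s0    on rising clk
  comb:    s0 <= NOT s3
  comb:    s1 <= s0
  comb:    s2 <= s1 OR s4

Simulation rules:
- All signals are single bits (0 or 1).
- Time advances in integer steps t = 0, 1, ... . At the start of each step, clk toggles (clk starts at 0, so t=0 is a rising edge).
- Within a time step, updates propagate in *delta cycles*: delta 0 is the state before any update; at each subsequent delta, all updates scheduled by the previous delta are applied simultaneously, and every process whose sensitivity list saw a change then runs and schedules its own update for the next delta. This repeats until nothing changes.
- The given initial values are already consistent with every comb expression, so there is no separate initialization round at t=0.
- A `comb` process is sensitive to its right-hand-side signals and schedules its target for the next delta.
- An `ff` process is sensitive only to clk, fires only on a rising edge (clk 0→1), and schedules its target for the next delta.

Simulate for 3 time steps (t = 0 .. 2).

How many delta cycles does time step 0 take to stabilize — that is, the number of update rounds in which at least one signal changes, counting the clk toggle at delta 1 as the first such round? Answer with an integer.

4

t0.Δ0 s4=1 s1=1 clk=0 s2=1 s3=0 s0=1
t0.Δ1 s4=1 s1=1 clk=1 s2=1 s3=0 s0=1
t0.Δ2 s4=1 s1=1 clk=1 s2=1 s3=1 s0=1
t0.Δ3 s4=1 s1=1 clk=1 s2=1 s3=1 s0=0
t0.Δ4 s4=1 s1=0 clk=1 s2=1 s3=1 s0=0
t1.Δ0 s4=1 s1=0 clk=1 s2=1 s3=1 s0=0
t1.Δ1 s4=1 s1=0 clk=0 s2=1 s3=1 s0=0
t2.Δ0 s4=1 s1=0 clk=0 s2=1 s3=1 s0=0
t2.Δ1 s4=1 s1=0 clk=1 s2=1 s3=1 s0=0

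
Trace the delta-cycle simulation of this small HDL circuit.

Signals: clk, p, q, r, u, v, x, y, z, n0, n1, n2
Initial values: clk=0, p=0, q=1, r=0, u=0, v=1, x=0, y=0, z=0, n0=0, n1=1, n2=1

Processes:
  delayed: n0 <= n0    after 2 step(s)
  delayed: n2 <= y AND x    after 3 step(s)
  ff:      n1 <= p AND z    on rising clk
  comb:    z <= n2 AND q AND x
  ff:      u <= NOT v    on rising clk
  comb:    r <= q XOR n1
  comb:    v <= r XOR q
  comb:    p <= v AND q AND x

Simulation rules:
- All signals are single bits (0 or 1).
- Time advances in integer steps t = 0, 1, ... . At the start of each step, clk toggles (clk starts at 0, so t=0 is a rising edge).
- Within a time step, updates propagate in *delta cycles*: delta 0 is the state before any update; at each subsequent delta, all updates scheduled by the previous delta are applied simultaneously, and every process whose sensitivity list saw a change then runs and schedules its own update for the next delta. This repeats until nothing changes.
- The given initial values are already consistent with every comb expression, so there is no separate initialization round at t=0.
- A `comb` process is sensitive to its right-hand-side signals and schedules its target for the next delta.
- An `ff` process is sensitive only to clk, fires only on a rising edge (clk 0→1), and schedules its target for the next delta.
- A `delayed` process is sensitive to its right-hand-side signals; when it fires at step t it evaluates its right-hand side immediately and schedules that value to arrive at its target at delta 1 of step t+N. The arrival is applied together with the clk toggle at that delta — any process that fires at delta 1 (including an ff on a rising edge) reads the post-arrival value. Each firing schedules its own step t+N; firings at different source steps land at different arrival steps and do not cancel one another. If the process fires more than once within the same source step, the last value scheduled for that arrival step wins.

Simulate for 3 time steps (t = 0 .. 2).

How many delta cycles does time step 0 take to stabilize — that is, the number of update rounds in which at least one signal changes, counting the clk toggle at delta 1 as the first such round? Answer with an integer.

t0.Δ0 p=0 x=0 clk=0 z=0 q=1 u=0 n1=1 n2=1 n0=0 y=0 r=0 v=1
t0.Δ1 p=0 x=0 clk=1 z=0 q=1 u=0 n1=1 n2=1 n0=0 y=0 r=0 v=1
t0.Δ2 p=0 x=0 clk=1 z=0 q=1 u=0 n1=0 n2=1 n0=0 y=0 r=0 v=1
t0.Δ3 p=0 x=0 clk=1 z=0 q=1 u=0 n1=0 n2=1 n0=0 y=0 r=1 v=1
t0.Δ4 p=0 x=0 clk=1 z=0 q=1 u=0 n1=0 n2=1 n0=0 y=0 r=1 v=0
t1.Δ0 p=0 x=0 clk=1 z=0 q=1 u=0 n1=0 n2=1 n0=0 y=0 r=1 v=0
t1.Δ1 p=0 x=0 clk=0 z=0 q=1 u=0 n1=0 n2=1 n0=0 y=0 r=1 v=0
t2.Δ0 p=0 x=0 clk=0 z=0 q=1 u=0 n1=0 n2=1 n0=0 y=0 r=1 v=0
t2.Δ1 p=0 x=0 clk=1 z=0 q=1 u=0 n1=0 n2=1 n0=0 y=0 r=1 v=0
t2.Δ2 p=0 x=0 clk=1 z=0 q=1 u=1 n1=0 n2=1 n0=0 y=0 r=1 v=0

4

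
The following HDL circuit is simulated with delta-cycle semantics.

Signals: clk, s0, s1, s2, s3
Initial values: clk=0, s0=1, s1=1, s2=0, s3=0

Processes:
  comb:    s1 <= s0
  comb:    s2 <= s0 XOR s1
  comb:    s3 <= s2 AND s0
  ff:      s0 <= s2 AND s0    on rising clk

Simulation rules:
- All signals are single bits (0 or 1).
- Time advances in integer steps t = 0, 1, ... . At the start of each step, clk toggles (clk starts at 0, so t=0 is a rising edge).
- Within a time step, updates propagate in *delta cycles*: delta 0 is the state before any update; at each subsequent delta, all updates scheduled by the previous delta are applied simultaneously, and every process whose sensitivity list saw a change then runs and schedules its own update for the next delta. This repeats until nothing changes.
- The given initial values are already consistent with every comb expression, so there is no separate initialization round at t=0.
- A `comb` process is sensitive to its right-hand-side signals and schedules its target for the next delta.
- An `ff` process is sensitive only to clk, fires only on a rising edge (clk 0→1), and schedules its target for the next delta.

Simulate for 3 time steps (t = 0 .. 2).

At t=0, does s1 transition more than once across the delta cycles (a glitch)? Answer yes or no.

no

t0.Δ0 s0=1 s3=0 s2=0 clk=0 s1=1
t0.Δ1 s0=1 s3=0 s2=0 clk=1 s1=1
t0.Δ2 s0=0 s3=0 s2=0 clk=1 s1=1
t0.Δ3 s0=0 s3=0 s2=1 clk=1 s1=0
t0.Δ4 s0=0 s3=0 s2=0 clk=1 s1=0
t1.Δ0 s0=0 s3=0 s2=0 clk=1 s1=0
t1.Δ1 s0=0 s3=0 s2=0 clk=0 s1=0
t2.Δ0 s0=0 s3=0 s2=0 clk=0 s1=0
t2.Δ1 s0=0 s3=0 s2=0 clk=1 s1=0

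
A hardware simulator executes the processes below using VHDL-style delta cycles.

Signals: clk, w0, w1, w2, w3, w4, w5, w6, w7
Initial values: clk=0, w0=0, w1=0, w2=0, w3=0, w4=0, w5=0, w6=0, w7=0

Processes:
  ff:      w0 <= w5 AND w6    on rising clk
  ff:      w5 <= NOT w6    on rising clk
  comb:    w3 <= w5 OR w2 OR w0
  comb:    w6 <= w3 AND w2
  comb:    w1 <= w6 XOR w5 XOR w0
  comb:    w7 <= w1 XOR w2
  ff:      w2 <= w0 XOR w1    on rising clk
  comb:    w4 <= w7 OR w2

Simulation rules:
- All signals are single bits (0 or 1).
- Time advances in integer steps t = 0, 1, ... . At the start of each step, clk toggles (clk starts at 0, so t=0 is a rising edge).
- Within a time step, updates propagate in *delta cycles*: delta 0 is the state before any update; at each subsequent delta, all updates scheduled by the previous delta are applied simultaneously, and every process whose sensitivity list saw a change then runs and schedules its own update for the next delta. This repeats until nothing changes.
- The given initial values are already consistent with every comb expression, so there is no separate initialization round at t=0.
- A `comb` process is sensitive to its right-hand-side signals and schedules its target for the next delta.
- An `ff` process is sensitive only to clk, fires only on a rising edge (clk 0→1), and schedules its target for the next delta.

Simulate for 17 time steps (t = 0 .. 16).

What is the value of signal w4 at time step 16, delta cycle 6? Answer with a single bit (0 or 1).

1

t0.Δ0 w6=0 clk=0 w3=0 w2=0 w0=0 w1=0 w4=0 w5=0 w7=0
t0.Δ1 w6=0 clk=1 w3=0 w2=0 w0=0 w1=0 w4=0 w5=0 w7=0
t0.Δ2 w6=0 clk=1 w3=0 w2=0 w0=0 w1=0 w4=0 w5=1 w7=0
t0.Δ3 w6=0 clk=1 w3=1 w2=0 w0=0 w1=1 w4=0 w5=1 w7=0
t0.Δ4 w6=0 clk=1 w3=1 w2=0 w0=0 w1=1 w4=0 w5=1 w7=1
t0.Δ5 w6=0 clk=1 w3=1 w2=0 w0=0 w1=1 w4=1 w5=1 w7=1
t1.Δ0 w6=0 clk=1 w3=1 w2=0 w0=0 w1=1 w4=1 w5=1 w7=1
t1.Δ1 w6=0 clk=0 w3=1 w2=0 w0=0 w1=1 w4=1 w5=1 w7=1
t2.Δ0 w6=0 clk=0 w3=1 w2=0 w0=0 w1=1 w4=1 w5=1 w7=1
t2.Δ1 w6=0 clk=1 w3=1 w2=0 w0=0 w1=1 w4=1 w5=1 w7=1
t2.Δ2 w6=0 clk=1 w3=1 w2=1 w0=0 w1=1 w4=1 w5=1 w7=1
t2.Δ3 w6=1 clk=1 w3=1 w2=1 w0=0 w1=1 w4=1 w5=1 w7=0
t2.Δ4 w6=1 clk=1 w3=1 w2=1 w0=0 w1=0 w4=1 w5=1 w7=0
t2.Δ5 w6=1 clk=1 w3=1 w2=1 w0=0 w1=0 w4=1 w5=1 w7=1
t3.Δ0 w6=1 clk=1 w3=1 w2=1 w0=0 w1=0 w4=1 w5=1 w7=1
t3.Δ1 w6=1 clk=0 w3=1 w2=1 w0=0 w1=0 w4=1 w5=1 w7=1
t4.Δ0 w6=1 clk=0 w3=1 w2=1 w0=0 w1=0 w4=1 w5=1 w7=1
t4.Δ1 w6=1 clk=1 w3=1 w2=1 w0=0 w1=0 w4=1 w5=1 w7=1
t4.Δ2 w6=1 clk=1 w3=1 w2=0 w0=1 w1=0 w4=1 w5=0 w7=1
t4.Δ3 w6=0 clk=1 w3=1 w2=0 w0=1 w1=0 w4=1 w5=0 w7=0
t4.Δ4 w6=0 clk=1 w3=1 w2=0 w0=1 w1=1 w4=0 w5=0 w7=0
t4.Δ5 w6=0 clk=1 w3=1 w2=0 w0=1 w1=1 w4=0 w5=0 w7=1
t4.Δ6 w6=0 clk=1 w3=1 w2=0 w0=1 w1=1 w4=1 w5=0 w7=1
t5.Δ0 w6=0 clk=1 w3=1 w2=0 w0=1 w1=1 w4=1 w5=0 w7=1
t5.Δ1 w6=0 clk=0 w3=1 w2=0 w0=1 w1=1 w4=1 w5=0 w7=1
t6.Δ0 w6=0 clk=0 w3=1 w2=0 w0=1 w1=1 w4=1 w5=0 w7=1
t6.Δ1 w6=0 clk=1 w3=1 w2=0 w0=1 w1=1 w4=1 w5=0 w7=1
t6.Δ2 w6=0 clk=1 w3=1 w2=0 w0=0 w1=1 w4=1 w5=1 w7=1
t7.Δ0 w6=0 clk=1 w3=1 w2=0 w0=0 w1=1 w4=1 w5=1 w7=1
t7.Δ1 w6=0 clk=0 w3=1 w2=0 w0=0 w1=1 w4=1 w5=1 w7=1
t8.Δ0 w6=0 clk=0 w3=1 w2=0 w0=0 w1=1 w4=1 w5=1 w7=1
t8.Δ1 w6=0 clk=1 w3=1 w2=0 w0=0 w1=1 w4=1 w5=1 w7=1
t8.Δ2 w6=0 clk=1 w3=1 w2=1 w0=0 w1=1 w4=1 w5=1 w7=1
t8.Δ3 w6=1 clk=1 w3=1 w2=1 w0=0 w1=1 w4=1 w5=1 w7=0
t8.Δ4 w6=1 clk=1 w3=1 w2=1 w0=0 w1=0 w4=1 w5=1 w7=0
t8.Δ5 w6=1 clk=1 w3=1 w2=1 w0=0 w1=0 w4=1 w5=1 w7=1
t9.Δ0 w6=1 clk=1 w3=1 w2=1 w0=0 w1=0 w4=1 w5=1 w7=1
t9.Δ1 w6=1 clk=0 w3=1 w2=1 w0=0 w1=0 w4=1 w5=1 w7=1
t10.Δ0 w6=1 clk=0 w3=1 w2=1 w0=0 w1=0 w4=1 w5=1 w7=1
t10.Δ1 w6=1 clk=1 w3=1 w2=1 w0=0 w1=0 w4=1 w5=1 w7=1
t10.Δ2 w6=1 clk=1 w3=1 w2=0 w0=1 w1=0 w4=1 w5=0 w7=1
t10.Δ3 w6=0 clk=1 w3=1 w2=0 w0=1 w1=0 w4=1 w5=0 w7=0
t10.Δ4 w6=0 clk=1 w3=1 w2=0 w0=1 w1=1 w4=0 w5=0 w7=0
t10.Δ5 w6=0 clk=1 w3=1 w2=0 w0=1 w1=1 w4=0 w5=0 w7=1
t10.Δ6 w6=0 clk=1 w3=1 w2=0 w0=1 w1=1 w4=1 w5=0 w7=1
t11.Δ0 w6=0 clk=1 w3=1 w2=0 w0=1 w1=1 w4=1 w5=0 w7=1
t11.Δ1 w6=0 clk=0 w3=1 w2=0 w0=1 w1=1 w4=1 w5=0 w7=1
t12.Δ0 w6=0 clk=0 w3=1 w2=0 w0=1 w1=1 w4=1 w5=0 w7=1
t12.Δ1 w6=0 clk=1 w3=1 w2=0 w0=1 w1=1 w4=1 w5=0 w7=1
t12.Δ2 w6=0 clk=1 w3=1 w2=0 w0=0 w1=1 w4=1 w5=1 w7=1
t13.Δ0 w6=0 clk=1 w3=1 w2=0 w0=0 w1=1 w4=1 w5=1 w7=1
t13.Δ1 w6=0 clk=0 w3=1 w2=0 w0=0 w1=1 w4=1 w5=1 w7=1
t14.Δ0 w6=0 clk=0 w3=1 w2=0 w0=0 w1=1 w4=1 w5=1 w7=1
t14.Δ1 w6=0 clk=1 w3=1 w2=0 w0=0 w1=1 w4=1 w5=1 w7=1
t14.Δ2 w6=0 clk=1 w3=1 w2=1 w0=0 w1=1 w4=1 w5=1 w7=1
t14.Δ3 w6=1 clk=1 w3=1 w2=1 w0=0 w1=1 w4=1 w5=1 w7=0
t14.Δ4 w6=1 clk=1 w3=1 w2=1 w0=0 w1=0 w4=1 w5=1 w7=0
t14.Δ5 w6=1 clk=1 w3=1 w2=1 w0=0 w1=0 w4=1 w5=1 w7=1
t15.Δ0 w6=1 clk=1 w3=1 w2=1 w0=0 w1=0 w4=1 w5=1 w7=1
t15.Δ1 w6=1 clk=0 w3=1 w2=1 w0=0 w1=0 w4=1 w5=1 w7=1
t16.Δ0 w6=1 clk=0 w3=1 w2=1 w0=0 w1=0 w4=1 w5=1 w7=1
t16.Δ1 w6=1 clk=1 w3=1 w2=1 w0=0 w1=0 w4=1 w5=1 w7=1
t16.Δ2 w6=1 clk=1 w3=1 w2=0 w0=1 w1=0 w4=1 w5=0 w7=1
t16.Δ3 w6=0 clk=1 w3=1 w2=0 w0=1 w1=0 w4=1 w5=0 w7=0
t16.Δ4 w6=0 clk=1 w3=1 w2=0 w0=1 w1=1 w4=0 w5=0 w7=0
t16.Δ5 w6=0 clk=1 w3=1 w2=0 w0=1 w1=1 w4=0 w5=0 w7=1
t16.Δ6 w6=0 clk=1 w3=1 w2=0 w0=1 w1=1 w4=1 w5=0 w7=1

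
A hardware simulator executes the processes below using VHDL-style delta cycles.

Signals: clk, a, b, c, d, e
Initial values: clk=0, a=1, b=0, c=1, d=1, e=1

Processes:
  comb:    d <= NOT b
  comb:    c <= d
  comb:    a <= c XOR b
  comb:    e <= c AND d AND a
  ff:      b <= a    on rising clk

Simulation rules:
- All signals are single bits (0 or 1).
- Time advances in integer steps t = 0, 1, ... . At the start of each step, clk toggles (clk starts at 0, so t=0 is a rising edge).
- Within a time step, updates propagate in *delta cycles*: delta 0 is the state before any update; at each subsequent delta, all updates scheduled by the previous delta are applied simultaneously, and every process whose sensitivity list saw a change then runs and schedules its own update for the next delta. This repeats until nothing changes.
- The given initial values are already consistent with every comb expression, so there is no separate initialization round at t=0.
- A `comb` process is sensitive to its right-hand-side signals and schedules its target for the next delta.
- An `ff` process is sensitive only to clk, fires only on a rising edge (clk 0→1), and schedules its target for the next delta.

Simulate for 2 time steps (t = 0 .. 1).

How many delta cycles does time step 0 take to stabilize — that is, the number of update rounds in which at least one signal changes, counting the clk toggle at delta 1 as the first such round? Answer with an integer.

t=0 Δ0: b=0 e=1 clk=0 d=1 c=1 a=1
  Δ1: clk:0→1
  Δ2: b:0→1
  Δ3: d:1→0, a:1→0
  Δ4: e:1→0, c:1→0
  Δ5: a:0→1
  (5Δ to stable)
t=1 Δ0: b=1 e=0 clk=1 d=0 c=0 a=1
  Δ1: clk:1→0
  (1Δ to stable)

5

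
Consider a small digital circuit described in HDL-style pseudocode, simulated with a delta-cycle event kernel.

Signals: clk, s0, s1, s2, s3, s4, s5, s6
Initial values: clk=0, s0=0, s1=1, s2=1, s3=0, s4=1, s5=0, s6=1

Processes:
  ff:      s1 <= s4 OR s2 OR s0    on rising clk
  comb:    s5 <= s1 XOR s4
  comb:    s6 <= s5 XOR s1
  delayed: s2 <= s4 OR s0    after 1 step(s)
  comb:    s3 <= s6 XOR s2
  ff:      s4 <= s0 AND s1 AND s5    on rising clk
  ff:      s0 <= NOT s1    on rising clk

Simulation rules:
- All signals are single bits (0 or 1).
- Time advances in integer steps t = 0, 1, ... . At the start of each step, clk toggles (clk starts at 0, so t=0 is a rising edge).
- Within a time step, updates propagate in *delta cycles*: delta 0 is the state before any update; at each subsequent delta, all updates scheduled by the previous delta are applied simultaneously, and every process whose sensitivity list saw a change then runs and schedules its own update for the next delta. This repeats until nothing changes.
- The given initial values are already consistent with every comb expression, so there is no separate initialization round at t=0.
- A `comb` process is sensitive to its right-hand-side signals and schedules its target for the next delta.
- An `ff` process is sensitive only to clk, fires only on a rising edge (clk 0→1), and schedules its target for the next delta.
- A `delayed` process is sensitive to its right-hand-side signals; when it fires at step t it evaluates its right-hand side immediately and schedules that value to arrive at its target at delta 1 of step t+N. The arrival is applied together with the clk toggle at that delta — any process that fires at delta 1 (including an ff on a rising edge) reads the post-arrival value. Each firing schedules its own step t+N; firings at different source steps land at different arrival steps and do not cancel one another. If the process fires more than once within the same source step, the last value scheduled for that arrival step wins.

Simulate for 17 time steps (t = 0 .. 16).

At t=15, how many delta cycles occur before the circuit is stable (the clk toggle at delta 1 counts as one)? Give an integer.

2

t=0 Δ0: s4=1 s2=1 clk=0 s3=0 s0=0 s1=1 s6=1 s5=0
  Δ1: clk:0→1
  Δ2: s4:1→0
  Δ3: s5:0→1
  Δ4: s6:1→0
  Δ5: s3:0→1
  (5Δ to stable)
t=1 Δ0: s4=0 s2=1 clk=1 s3=1 s0=0 s1=1 s6=0 s5=1
  Δ1: s2:1→0, clk:1→0
  Δ2: s3:1→0
  (2Δ to stable)
t=2 Δ0: s4=0 s2=0 clk=0 s3=0 s0=0 s1=1 s6=0 s5=1
  Δ1: clk:0→1
  Δ2: s1:1→0
  Δ3: s6:0→1, s5:1→0
  Δ4: s3:0→1, s6:1→0
  Δ5: s3:1→0
  (5Δ to stable)
t=3 Δ0: s4=0 s2=0 clk=1 s3=0 s0=0 s1=0 s6=0 s5=0
  Δ1: clk:1→0
  (1Δ to stable)
t=4 Δ0: s4=0 s2=0 clk=0 s3=0 s0=0 s1=0 s6=0 s5=0
  Δ1: clk:0→1
  Δ2: s0:0→1
  (2Δ to stable)
t=5 Δ0: s4=0 s2=0 clk=1 s3=0 s0=1 s1=0 s6=0 s5=0
  Δ1: s2:0→1, clk:1→0
  Δ2: s3:0→1
  (2Δ to stable)
t=6 Δ0: s4=0 s2=1 clk=0 s3=1 s0=1 s1=0 s6=0 s5=0
  Δ1: clk:0→1
  Δ2: s1:0→1
  Δ3: s6:0→1, s5:0→1
  Δ4: s3:1→0, s6:1→0
  Δ5: s3:0→1
  (5Δ to stable)
t=7 Δ0: s4=0 s2=1 clk=1 s3=1 s0=1 s1=1 s6=0 s5=1
  Δ1: clk:1→0
  (1Δ to stable)
t=8 Δ0: s4=0 s2=1 clk=0 s3=1 s0=1 s1=1 s6=0 s5=1
  Δ1: clk:0→1
  Δ2: s4:0→1, s0:1→0
  Δ3: s5:1→0
  Δ4: s6:0→1
  Δ5: s3:1→0
  (5Δ to stable)
t=9 Δ0: s4=1 s2=1 clk=1 s3=0 s0=0 s1=1 s6=1 s5=0
  Δ1: clk:1→0
  (1Δ to stable)
t=10 Δ0: s4=1 s2=1 clk=0 s3=0 s0=0 s1=1 s6=1 s5=0
  Δ1: clk:0→1
  Δ2: s4:1→0
  Δ3: s5:0→1
  Δ4: s6:1→0
  Δ5: s3:0→1
  (5Δ to stable)
t=11 Δ0: s4=0 s2=1 clk=1 s3=1 s0=0 s1=1 s6=0 s5=1
  Δ1: s2:1→0, clk:1→0
  Δ2: s3:1→0
  (2Δ to stable)
t=12 Δ0: s4=0 s2=0 clk=0 s3=0 s0=0 s1=1 s6=0 s5=1
  Δ1: clk:0→1
  Δ2: s1:1→0
  Δ3: s6:0→1, s5:1→0
  Δ4: s3:0→1, s6:1→0
  Δ5: s3:1→0
  (5Δ to stable)
t=13 Δ0: s4=0 s2=0 clk=1 s3=0 s0=0 s1=0 s6=0 s5=0
  Δ1: clk:1→0
  (1Δ to stable)
t=14 Δ0: s4=0 s2=0 clk=0 s3=0 s0=0 s1=0 s6=0 s5=0
  Δ1: clk:0→1
  Δ2: s0:0→1
  (2Δ to stable)
t=15 Δ0: s4=0 s2=0 clk=1 s3=0 s0=1 s1=0 s6=0 s5=0
  Δ1: s2:0→1, clk:1→0
  Δ2: s3:0→1
  (2Δ to stable)
t=16 Δ0: s4=0 s2=1 clk=0 s3=1 s0=1 s1=0 s6=0 s5=0
  Δ1: clk:0→1
  Δ2: s1:0→1
  Δ3: s6:0→1, s5:0→1
  Δ4: s3:1→0, s6:1→0
  Δ5: s3:0→1
  (5Δ to stable)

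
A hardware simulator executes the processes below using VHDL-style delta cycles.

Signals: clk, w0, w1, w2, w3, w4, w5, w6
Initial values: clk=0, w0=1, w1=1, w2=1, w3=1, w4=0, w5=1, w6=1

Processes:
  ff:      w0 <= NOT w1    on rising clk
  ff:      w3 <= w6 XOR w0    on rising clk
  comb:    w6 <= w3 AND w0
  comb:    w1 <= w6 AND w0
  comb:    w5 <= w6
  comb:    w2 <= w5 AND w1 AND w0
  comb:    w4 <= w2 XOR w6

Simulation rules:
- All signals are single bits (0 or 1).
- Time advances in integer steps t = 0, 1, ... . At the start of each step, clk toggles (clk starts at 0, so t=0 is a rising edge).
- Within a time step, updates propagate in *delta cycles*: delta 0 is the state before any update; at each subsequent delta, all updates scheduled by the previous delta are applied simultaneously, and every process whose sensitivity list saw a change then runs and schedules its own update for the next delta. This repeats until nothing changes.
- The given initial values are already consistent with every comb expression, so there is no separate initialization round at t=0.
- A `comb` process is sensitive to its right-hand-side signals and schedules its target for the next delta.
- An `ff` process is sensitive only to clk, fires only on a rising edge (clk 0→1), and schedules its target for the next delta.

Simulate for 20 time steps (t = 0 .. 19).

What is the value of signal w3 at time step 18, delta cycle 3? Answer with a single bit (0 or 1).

[bits: w4,clk,w0,w5,w3,w6,w2,w1]
t=0: Δ0=00111111 Δ1=01111111 Δ2=01010111 Δ3=01010000 Δ4=01000000 | 4Δ
t=1: Δ0=01000000 Δ1=00000000 | 1Δ
t=2: Δ0=00000000 Δ1=01000000 Δ2=01100000 | 2Δ
t=3: Δ0=01100000 Δ1=00100000 | 1Δ
t=4: Δ0=00100000 Δ1=01100000 Δ2=01101000 Δ3=01101100 Δ4=11111101 Δ5=11111111 Δ6=01111111 | 6Δ
t=5: Δ0=01111111 Δ1=00111111 | 1Δ
t=6: Δ0=00111111 Δ1=01111111 Δ2=01010111 Δ3=01010000 Δ4=01000000 | 4Δ
t=7: Δ0=01000000 Δ1=00000000 | 1Δ
t=8: Δ0=00000000 Δ1=01000000 Δ2=01100000 | 2Δ
t=9: Δ0=01100000 Δ1=00100000 | 1Δ
t=10: Δ0=00100000 Δ1=01100000 Δ2=01101000 Δ3=01101100 Δ4=11111101 Δ5=11111111 Δ6=01111111 | 6Δ
t=11: Δ0=01111111 Δ1=00111111 | 1Δ
t=12: Δ0=00111111 Δ1=01111111 Δ2=01010111 Δ3=01010000 Δ4=01000000 | 4Δ
t=13: Δ0=01000000 Δ1=00000000 | 1Δ
t=14: Δ0=00000000 Δ1=01000000 Δ2=01100000 | 2Δ
t=15: Δ0=01100000 Δ1=00100000 | 1Δ
t=16: Δ0=00100000 Δ1=01100000 Δ2=01101000 Δ3=01101100 Δ4=11111101 Δ5=11111111 Δ6=01111111 | 6Δ
t=17: Δ0=01111111 Δ1=00111111 | 1Δ
t=18: Δ0=00111111 Δ1=01111111 Δ2=01010111 Δ3=01010000 Δ4=01000000 | 4Δ
t=19: Δ0=01000000 Δ1=00000000 | 1Δ

0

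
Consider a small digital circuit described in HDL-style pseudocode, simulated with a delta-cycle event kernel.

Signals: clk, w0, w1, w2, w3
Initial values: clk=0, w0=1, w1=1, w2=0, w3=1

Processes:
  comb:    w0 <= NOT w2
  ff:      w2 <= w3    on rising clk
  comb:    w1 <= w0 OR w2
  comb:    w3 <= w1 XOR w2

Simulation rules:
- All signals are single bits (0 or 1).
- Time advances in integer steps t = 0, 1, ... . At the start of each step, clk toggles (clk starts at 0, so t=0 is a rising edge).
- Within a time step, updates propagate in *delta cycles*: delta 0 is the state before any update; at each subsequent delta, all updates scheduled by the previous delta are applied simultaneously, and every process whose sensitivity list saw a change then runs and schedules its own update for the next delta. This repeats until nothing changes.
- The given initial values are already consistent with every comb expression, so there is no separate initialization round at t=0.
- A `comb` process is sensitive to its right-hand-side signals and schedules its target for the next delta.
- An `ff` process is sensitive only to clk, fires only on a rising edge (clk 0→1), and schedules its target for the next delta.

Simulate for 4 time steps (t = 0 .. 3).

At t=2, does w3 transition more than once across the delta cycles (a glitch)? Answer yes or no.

t=0 Δ0: w0=1 clk=0 w1=1 w2=0 w3=1
  Δ1: clk:0→1
  Δ2: w2:0→1
  Δ3: w0:1→0, w3:1→0
  (3Δ to stable)
t=1 Δ0: w0=0 clk=1 w1=1 w2=1 w3=0
  Δ1: clk:1→0
  (1Δ to stable)
t=2 Δ0: w0=0 clk=0 w1=1 w2=1 w3=0
  Δ1: clk:0→1
  Δ2: w2:1→0
  Δ3: w0:0→1, w1:1→0, w3:0→1
  Δ4: w1:0→1, w3:1→0
  Δ5: w3:0→1
  (5Δ to stable)
t=3 Δ0: w0=1 clk=1 w1=1 w2=0 w3=1
  Δ1: clk:1→0
  (1Δ to stable)

yes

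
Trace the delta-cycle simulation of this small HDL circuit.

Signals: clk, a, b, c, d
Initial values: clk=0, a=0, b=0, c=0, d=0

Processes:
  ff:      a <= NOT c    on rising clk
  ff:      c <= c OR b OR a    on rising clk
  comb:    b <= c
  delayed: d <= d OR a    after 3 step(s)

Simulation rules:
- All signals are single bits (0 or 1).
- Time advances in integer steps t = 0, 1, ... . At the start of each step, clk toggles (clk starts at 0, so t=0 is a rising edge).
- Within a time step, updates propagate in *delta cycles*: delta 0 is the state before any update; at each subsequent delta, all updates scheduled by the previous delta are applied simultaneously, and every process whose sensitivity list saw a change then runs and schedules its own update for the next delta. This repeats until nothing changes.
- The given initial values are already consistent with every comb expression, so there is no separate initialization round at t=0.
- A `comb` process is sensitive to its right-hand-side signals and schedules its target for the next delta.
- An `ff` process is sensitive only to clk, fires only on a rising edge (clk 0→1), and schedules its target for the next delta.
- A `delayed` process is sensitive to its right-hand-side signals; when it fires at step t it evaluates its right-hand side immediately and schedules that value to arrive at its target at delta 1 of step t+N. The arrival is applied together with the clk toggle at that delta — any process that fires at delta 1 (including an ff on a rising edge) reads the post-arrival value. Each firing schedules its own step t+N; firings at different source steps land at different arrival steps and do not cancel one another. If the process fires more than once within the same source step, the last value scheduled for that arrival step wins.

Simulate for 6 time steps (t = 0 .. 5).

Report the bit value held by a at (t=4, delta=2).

0

t=0 Δ0: c=0 clk=0 a=0 b=0 d=0
  Δ1: clk:0→1
  Δ2: a:0→1
  (2Δ to stable)
t=1 Δ0: c=0 clk=1 a=1 b=0 d=0
  Δ1: clk:1→0
  (1Δ to stable)
t=2 Δ0: c=0 clk=0 a=1 b=0 d=0
  Δ1: clk:0→1
  Δ2: c:0→1
  Δ3: b:0→1
  (3Δ to stable)
t=3 Δ0: c=1 clk=1 a=1 b=1 d=0
  Δ1: clk:1→0, d:0→1
  (1Δ to stable)
t=4 Δ0: c=1 clk=0 a=1 b=1 d=1
  Δ1: clk:0→1
  Δ2: a:1→0
  (2Δ to stable)
t=5 Δ0: c=1 clk=1 a=0 b=1 d=1
  Δ1: clk:1→0
  (1Δ to stable)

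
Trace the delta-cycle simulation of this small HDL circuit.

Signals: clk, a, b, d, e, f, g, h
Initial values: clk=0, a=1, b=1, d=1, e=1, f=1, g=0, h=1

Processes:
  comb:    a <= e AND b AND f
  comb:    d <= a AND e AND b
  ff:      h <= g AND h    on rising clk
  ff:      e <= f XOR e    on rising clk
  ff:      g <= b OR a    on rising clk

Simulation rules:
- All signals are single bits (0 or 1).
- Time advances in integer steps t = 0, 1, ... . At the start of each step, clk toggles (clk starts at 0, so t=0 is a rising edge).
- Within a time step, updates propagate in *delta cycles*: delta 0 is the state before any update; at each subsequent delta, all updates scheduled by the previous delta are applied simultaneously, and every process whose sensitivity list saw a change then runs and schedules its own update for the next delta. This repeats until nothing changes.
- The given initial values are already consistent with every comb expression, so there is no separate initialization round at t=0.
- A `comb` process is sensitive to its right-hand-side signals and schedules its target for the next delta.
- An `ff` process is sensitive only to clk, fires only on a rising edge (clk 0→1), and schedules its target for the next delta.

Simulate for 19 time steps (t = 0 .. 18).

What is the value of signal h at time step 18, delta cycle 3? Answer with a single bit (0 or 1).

[bits: d,g,a,f,clk,b,h,e]
t=0: Δ0=10110111 Δ1=10111111 Δ2=11111100 Δ3=01011100 | 3Δ
t=1: Δ0=01011100 Δ1=01010100 | 1Δ
t=2: Δ0=01010100 Δ1=01011100 Δ2=01011101 Δ3=01111101 Δ4=11111101 | 4Δ
t=3: Δ0=11111101 Δ1=11110101 | 1Δ
t=4: Δ0=11110101 Δ1=11111101 Δ2=11111100 Δ3=01011100 | 3Δ
t=5: Δ0=01011100 Δ1=01010100 | 1Δ
t=6: Δ0=01010100 Δ1=01011100 Δ2=01011101 Δ3=01111101 Δ4=11111101 | 4Δ
t=7: Δ0=11111101 Δ1=11110101 | 1Δ
t=8: Δ0=11110101 Δ1=11111101 Δ2=11111100 Δ3=01011100 | 3Δ
t=9: Δ0=01011100 Δ1=01010100 | 1Δ
t=10: Δ0=01010100 Δ1=01011100 Δ2=01011101 Δ3=01111101 Δ4=11111101 | 4Δ
t=11: Δ0=11111101 Δ1=11110101 | 1Δ
t=12: Δ0=11110101 Δ1=11111101 Δ2=11111100 Δ3=01011100 | 3Δ
t=13: Δ0=01011100 Δ1=01010100 | 1Δ
t=14: Δ0=01010100 Δ1=01011100 Δ2=01011101 Δ3=01111101 Δ4=11111101 | 4Δ
t=15: Δ0=11111101 Δ1=11110101 | 1Δ
t=16: Δ0=11110101 Δ1=11111101 Δ2=11111100 Δ3=01011100 | 3Δ
t=17: Δ0=01011100 Δ1=01010100 | 1Δ
t=18: Δ0=01010100 Δ1=01011100 Δ2=01011101 Δ3=01111101 Δ4=11111101 | 4Δ

0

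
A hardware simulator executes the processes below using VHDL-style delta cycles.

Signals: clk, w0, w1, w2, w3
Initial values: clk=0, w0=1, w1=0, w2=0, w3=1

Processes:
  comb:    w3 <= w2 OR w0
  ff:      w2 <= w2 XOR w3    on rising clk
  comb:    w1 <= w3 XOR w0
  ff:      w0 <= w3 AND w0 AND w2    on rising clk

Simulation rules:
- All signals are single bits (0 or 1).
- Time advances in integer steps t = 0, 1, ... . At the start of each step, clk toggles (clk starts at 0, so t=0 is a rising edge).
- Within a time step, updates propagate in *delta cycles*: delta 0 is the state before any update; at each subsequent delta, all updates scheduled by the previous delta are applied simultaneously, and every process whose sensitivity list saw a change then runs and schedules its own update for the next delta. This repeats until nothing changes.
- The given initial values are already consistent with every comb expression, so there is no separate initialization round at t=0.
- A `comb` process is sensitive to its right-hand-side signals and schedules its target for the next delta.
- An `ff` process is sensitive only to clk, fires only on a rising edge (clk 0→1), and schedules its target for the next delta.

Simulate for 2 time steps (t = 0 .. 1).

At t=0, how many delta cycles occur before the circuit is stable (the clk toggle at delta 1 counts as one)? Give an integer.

3

t=0 Δ0: clk=0 w3=1 w1=0 w0=1 w2=0
  Δ1: clk:0→1
  Δ2: w0:1→0, w2:0→1
  Δ3: w1:0→1
  (3Δ to stable)
t=1 Δ0: clk=1 w3=1 w1=1 w0=0 w2=1
  Δ1: clk:1→0
  (1Δ to stable)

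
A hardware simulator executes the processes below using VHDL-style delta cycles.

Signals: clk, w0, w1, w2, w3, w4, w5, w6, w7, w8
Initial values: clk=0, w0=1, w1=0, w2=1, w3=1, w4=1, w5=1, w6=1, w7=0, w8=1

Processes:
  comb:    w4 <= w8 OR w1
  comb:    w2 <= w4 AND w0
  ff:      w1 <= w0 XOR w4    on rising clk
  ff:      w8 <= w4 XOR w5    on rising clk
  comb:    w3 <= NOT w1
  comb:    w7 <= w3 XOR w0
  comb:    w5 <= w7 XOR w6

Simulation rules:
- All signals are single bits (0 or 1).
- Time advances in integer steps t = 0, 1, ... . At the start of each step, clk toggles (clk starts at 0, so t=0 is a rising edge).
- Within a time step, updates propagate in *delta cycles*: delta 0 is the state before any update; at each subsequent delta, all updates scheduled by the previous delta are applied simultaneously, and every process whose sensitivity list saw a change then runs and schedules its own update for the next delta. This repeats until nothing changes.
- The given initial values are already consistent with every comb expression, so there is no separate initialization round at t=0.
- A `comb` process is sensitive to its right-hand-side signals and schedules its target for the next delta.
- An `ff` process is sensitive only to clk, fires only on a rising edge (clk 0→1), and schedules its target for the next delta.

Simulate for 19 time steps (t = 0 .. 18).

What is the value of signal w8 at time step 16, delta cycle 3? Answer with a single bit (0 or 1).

t=0 Δ0: w4=1 w2=1 w3=1 w5=1 clk=0 w0=1 w7=0 w1=0 w8=1 w6=1
  Δ1: clk:0→1
  Δ2: w8:1→0
  Δ3: w4:1→0
  Δ4: w2:1→0
  (4Δ to stable)
t=1 Δ0: w4=0 w2=0 w3=1 w5=1 clk=1 w0=1 w7=0 w1=0 w8=0 w6=1
  Δ1: clk:1→0
  (1Δ to stable)
t=2 Δ0: w4=0 w2=0 w3=1 w5=1 clk=0 w0=1 w7=0 w1=0 w8=0 w6=1
  Δ1: clk:0→1
  Δ2: w1:0→1, w8:0→1
  Δ3: w4:0→1, w3:1→0
  Δ4: w2:0→1, w7:0→1
  Δ5: w5:1→0
  (5Δ to stable)
t=3 Δ0: w4=1 w2=1 w3=0 w5=0 clk=1 w0=1 w7=1 w1=1 w8=1 w6=1
  Δ1: clk:1→0
  (1Δ to stable)
t=4 Δ0: w4=1 w2=1 w3=0 w5=0 clk=0 w0=1 w7=1 w1=1 w8=1 w6=1
  Δ1: clk:0→1
  Δ2: w1:1→0
  Δ3: w3:0→1
  Δ4: w7:1→0
  Δ5: w5:0→1
  (5Δ to stable)
t=5 Δ0: w4=1 w2=1 w3=1 w5=1 clk=1 w0=1 w7=0 w1=0 w8=1 w6=1
  Δ1: clk:1→0
  (1Δ to stable)
t=6 Δ0: w4=1 w2=1 w3=1 w5=1 clk=0 w0=1 w7=0 w1=0 w8=1 w6=1
  Δ1: clk:0→1
  Δ2: w8:1→0
  Δ3: w4:1→0
  Δ4: w2:1→0
  (4Δ to stable)
t=7 Δ0: w4=0 w2=0 w3=1 w5=1 clk=1 w0=1 w7=0 w1=0 w8=0 w6=1
  Δ1: clk:1→0
  (1Δ to stable)
t=8 Δ0: w4=0 w2=0 w3=1 w5=1 clk=0 w0=1 w7=0 w1=0 w8=0 w6=1
  Δ1: clk:0→1
  Δ2: w1:0→1, w8:0→1
  Δ3: w4:0→1, w3:1→0
  Δ4: w2:0→1, w7:0→1
  Δ5: w5:1→0
  (5Δ to stable)
t=9 Δ0: w4=1 w2=1 w3=0 w5=0 clk=1 w0=1 w7=1 w1=1 w8=1 w6=1
  Δ1: clk:1→0
  (1Δ to stable)
t=10 Δ0: w4=1 w2=1 w3=0 w5=0 clk=0 w0=1 w7=1 w1=1 w8=1 w6=1
  Δ1: clk:0→1
  Δ2: w1:1→0
  Δ3: w3:0→1
  Δ4: w7:1→0
  Δ5: w5:0→1
  (5Δ to stable)
t=11 Δ0: w4=1 w2=1 w3=1 w5=1 clk=1 w0=1 w7=0 w1=0 w8=1 w6=1
  Δ1: clk:1→0
  (1Δ to stable)
t=12 Δ0: w4=1 w2=1 w3=1 w5=1 clk=0 w0=1 w7=0 w1=0 w8=1 w6=1
  Δ1: clk:0→1
  Δ2: w8:1→0
  Δ3: w4:1→0
  Δ4: w2:1→0
  (4Δ to stable)
t=13 Δ0: w4=0 w2=0 w3=1 w5=1 clk=1 w0=1 w7=0 w1=0 w8=0 w6=1
  Δ1: clk:1→0
  (1Δ to stable)
t=14 Δ0: w4=0 w2=0 w3=1 w5=1 clk=0 w0=1 w7=0 w1=0 w8=0 w6=1
  Δ1: clk:0→1
  Δ2: w1:0→1, w8:0→1
  Δ3: w4:0→1, w3:1→0
  Δ4: w2:0→1, w7:0→1
  Δ5: w5:1→0
  (5Δ to stable)
t=15 Δ0: w4=1 w2=1 w3=0 w5=0 clk=1 w0=1 w7=1 w1=1 w8=1 w6=1
  Δ1: clk:1→0
  (1Δ to stable)
t=16 Δ0: w4=1 w2=1 w3=0 w5=0 clk=0 w0=1 w7=1 w1=1 w8=1 w6=1
  Δ1: clk:0→1
  Δ2: w1:1→0
  Δ3: w3:0→1
  Δ4: w7:1→0
  Δ5: w5:0→1
  (5Δ to stable)
t=17 Δ0: w4=1 w2=1 w3=1 w5=1 clk=1 w0=1 w7=0 w1=0 w8=1 w6=1
  Δ1: clk:1→0
  (1Δ to stable)
t=18 Δ0: w4=1 w2=1 w3=1 w5=1 clk=0 w0=1 w7=0 w1=0 w8=1 w6=1
  Δ1: clk:0→1
  Δ2: w8:1→0
  Δ3: w4:1→0
  Δ4: w2:1→0
  (4Δ to stable)

1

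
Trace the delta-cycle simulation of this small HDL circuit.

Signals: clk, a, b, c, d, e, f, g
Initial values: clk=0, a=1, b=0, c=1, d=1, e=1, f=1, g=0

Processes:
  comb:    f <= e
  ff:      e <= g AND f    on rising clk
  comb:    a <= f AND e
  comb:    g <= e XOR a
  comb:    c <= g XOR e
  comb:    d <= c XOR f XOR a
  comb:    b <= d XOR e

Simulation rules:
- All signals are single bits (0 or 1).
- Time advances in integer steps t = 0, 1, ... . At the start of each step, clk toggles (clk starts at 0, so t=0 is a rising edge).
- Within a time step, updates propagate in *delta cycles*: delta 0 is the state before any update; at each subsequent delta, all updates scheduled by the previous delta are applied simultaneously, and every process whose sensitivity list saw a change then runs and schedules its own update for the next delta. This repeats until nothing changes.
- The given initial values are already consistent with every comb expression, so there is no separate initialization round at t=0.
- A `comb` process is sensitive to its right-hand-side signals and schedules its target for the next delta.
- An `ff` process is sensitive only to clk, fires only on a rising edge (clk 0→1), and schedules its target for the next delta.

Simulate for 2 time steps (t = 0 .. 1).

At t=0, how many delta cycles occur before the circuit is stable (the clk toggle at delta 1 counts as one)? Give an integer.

t=0 Δ0: d=1 clk=0 g=0 c=1 a=1 b=0 f=1 e=1
  Δ1: clk:0→1
  Δ2: e:1→0
  Δ3: g:0→1, c:1→0, a:1→0, b:0→1, f:1→0
  Δ4: d:1→0, g:1→0, c:0→1
  Δ5: d:0→1, c:1→0, b:1→0
  Δ6: d:1→0, b:0→1
  Δ7: b:1→0
  (7Δ to stable)
t=1 Δ0: d=0 clk=1 g=0 c=0 a=0 b=0 f=0 e=0
  Δ1: clk:1→0
  (1Δ to stable)

7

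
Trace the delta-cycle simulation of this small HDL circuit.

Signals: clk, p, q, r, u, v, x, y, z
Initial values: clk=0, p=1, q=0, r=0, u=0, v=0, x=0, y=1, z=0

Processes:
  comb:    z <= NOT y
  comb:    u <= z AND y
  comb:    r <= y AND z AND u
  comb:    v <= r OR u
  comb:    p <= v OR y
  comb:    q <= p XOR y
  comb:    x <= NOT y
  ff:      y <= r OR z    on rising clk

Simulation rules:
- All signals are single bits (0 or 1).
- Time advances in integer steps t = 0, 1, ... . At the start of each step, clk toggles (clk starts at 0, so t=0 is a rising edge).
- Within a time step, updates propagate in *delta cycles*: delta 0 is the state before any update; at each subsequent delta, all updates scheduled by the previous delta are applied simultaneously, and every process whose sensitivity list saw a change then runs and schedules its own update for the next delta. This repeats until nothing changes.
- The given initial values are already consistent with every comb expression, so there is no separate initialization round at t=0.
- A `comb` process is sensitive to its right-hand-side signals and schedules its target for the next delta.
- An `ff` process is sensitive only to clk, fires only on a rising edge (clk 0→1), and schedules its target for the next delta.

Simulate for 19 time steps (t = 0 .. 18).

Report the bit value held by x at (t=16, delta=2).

0

[bits: p,z,r,x,u,v,y,q,clk]
t=0: Δ0=100000100 Δ1=100000101 Δ2=100000001 Δ3=010100011 Δ4=010100001 | 4Δ
t=1: Δ0=010100001 Δ1=010100000 | 1Δ
t=2: Δ0=010100000 Δ1=010100001 Δ2=010100101 Δ3=100010111 Δ4=100001101 Δ5=100000101 | 5Δ
t=3: Δ0=100000101 Δ1=100000100 | 1Δ
t=4: Δ0=100000100 Δ1=100000101 Δ2=100000001 Δ3=010100011 Δ4=010100001 | 4Δ
t=5: Δ0=010100001 Δ1=010100000 | 1Δ
t=6: Δ0=010100000 Δ1=010100001 Δ2=010100101 Δ3=100010111 Δ4=100001101 Δ5=100000101 | 5Δ
t=7: Δ0=100000101 Δ1=100000100 | 1Δ
t=8: Δ0=100000100 Δ1=100000101 Δ2=100000001 Δ3=010100011 Δ4=010100001 | 4Δ
t=9: Δ0=010100001 Δ1=010100000 | 1Δ
t=10: Δ0=010100000 Δ1=010100001 Δ2=010100101 Δ3=100010111 Δ4=100001101 Δ5=100000101 | 5Δ
t=11: Δ0=100000101 Δ1=100000100 | 1Δ
t=12: Δ0=100000100 Δ1=100000101 Δ2=100000001 Δ3=010100011 Δ4=010100001 | 4Δ
t=13: Δ0=010100001 Δ1=010100000 | 1Δ
t=14: Δ0=010100000 Δ1=010100001 Δ2=010100101 Δ3=100010111 Δ4=100001101 Δ5=100000101 | 5Δ
t=15: Δ0=100000101 Δ1=100000100 | 1Δ
t=16: Δ0=100000100 Δ1=100000101 Δ2=100000001 Δ3=010100011 Δ4=010100001 | 4Δ
t=17: Δ0=010100001 Δ1=010100000 | 1Δ
t=18: Δ0=010100000 Δ1=010100001 Δ2=010100101 Δ3=100010111 Δ4=100001101 Δ5=100000101 | 5Δ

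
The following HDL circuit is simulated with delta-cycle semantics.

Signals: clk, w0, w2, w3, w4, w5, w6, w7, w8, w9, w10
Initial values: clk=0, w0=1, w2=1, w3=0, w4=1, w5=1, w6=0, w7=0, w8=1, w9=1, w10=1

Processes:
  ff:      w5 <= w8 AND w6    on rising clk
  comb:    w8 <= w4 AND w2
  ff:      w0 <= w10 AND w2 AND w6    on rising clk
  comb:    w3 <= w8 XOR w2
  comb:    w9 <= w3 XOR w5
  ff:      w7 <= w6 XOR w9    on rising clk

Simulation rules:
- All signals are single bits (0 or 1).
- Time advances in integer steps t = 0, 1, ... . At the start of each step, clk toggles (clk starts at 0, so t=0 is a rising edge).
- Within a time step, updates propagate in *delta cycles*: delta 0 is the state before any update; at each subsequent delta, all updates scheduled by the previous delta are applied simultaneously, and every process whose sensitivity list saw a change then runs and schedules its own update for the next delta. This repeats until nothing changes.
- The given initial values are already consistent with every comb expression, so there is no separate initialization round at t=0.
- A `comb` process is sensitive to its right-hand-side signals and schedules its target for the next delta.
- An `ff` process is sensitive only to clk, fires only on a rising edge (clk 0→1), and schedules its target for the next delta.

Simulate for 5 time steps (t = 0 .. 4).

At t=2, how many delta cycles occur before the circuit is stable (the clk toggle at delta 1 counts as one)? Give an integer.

[bits: w2,w7,w6,w8,clk,w5,w4,w3,w10,w0,w9]
t=0: Δ0=10010110111 Δ1=10011110111 Δ2=11011010101 Δ3=11011010100 | 3Δ
t=1: Δ0=11011010100 Δ1=11010010100 | 1Δ
t=2: Δ0=11010010100 Δ1=11011010100 Δ2=10011010100 | 2Δ
t=3: Δ0=10011010100 Δ1=10010010100 | 1Δ
t=4: Δ0=10010010100 Δ1=10011010100 | 1Δ

2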